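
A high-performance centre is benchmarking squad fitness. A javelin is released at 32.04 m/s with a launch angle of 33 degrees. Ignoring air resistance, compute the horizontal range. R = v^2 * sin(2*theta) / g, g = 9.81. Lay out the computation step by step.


Launch speed squared = 1026.5616
sin(2 * 33 deg) = 0.913545
Range = 1026.5616 * 0.913545 / 9.81
= 95.597 m

95.597 m


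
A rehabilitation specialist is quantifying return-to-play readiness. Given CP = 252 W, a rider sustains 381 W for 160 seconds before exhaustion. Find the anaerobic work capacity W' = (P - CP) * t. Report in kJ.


Excess power = 381 - 252 = 129 W
Work above CP = 129 * 160 = 20640 J
W' = 20.64 kJ

20.64 kJ


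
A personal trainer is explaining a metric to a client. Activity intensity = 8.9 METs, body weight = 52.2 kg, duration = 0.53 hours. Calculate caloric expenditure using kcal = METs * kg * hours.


kcal = 8.9 * 52.2 * 0.53
= 464.58 * 0.53
= 246.23 kcal

246.23 kcal


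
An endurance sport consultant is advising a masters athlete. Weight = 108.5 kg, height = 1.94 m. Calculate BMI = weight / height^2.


height^2 = 1.94^2 = 3.7636
BMI = 108.5 / 3.7636 = 28.83 kg/m^2

28.83 kg/m^2


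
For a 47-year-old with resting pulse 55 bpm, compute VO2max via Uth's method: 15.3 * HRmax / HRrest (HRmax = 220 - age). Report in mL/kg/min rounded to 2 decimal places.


Step 1: HRmax = 220 - 47 = 173 bpm
Step 2: Ratio = 173 / 55 = 3.1455
Step 3: VO2max = 15.3 * 3.1455 = 48.13 mL/kg/min

48.13 mL/kg/min


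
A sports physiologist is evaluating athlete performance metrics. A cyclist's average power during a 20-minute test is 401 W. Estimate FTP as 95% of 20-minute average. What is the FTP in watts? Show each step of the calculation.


FTP = 20-min power * 0.95
= 401 * 0.95
= 380.95 W

380.95 W


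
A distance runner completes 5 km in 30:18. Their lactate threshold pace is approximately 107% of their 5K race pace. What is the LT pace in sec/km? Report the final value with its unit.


Convert to seconds: 30 min 18 s = 1818 s
Pace per km = 1818 / 5 = 363.6 s/km
LT pace = 363.6 * 1.07 = 389.05 s/km

389.05 s/km


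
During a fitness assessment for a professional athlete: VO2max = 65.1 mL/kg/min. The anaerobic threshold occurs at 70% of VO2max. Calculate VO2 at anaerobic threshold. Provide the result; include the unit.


AT fraction = 70 / 100 = 0.7
AT VO2 = 65.1 * 0.7
= 45.57 mL/kg/min

45.57 mL/kg/min


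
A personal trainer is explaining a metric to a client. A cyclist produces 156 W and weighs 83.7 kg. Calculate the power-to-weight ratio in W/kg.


P/W = power / mass
= 156 / 83.7
= 1.864 W/kg

1.864 W/kg


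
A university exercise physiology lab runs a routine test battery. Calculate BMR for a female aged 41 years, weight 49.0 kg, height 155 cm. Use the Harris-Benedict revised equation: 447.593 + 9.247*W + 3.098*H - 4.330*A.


Substituting values:
W term = 9.247 * 49.0 = 453.103
H term = 3.098 * 155 = 480.19
A term = 4.330 * 41 = 177.53
BMR = 1203.36 kcal/day

1203.36 kcal/day


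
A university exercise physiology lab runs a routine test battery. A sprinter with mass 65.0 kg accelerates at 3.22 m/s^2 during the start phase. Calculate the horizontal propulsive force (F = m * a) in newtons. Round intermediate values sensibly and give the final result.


F = m * a
= 65.0 * 3.22
= 209.3 N

209.3 N


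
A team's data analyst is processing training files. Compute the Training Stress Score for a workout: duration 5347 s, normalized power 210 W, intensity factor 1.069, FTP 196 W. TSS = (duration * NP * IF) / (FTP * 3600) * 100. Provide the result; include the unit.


Product = 5347 * 210 * 1.069 = 1200348.03
Base = 196 * 3600 = 705600
TSS = 1200348.03 / 705600 * 100 = 170.12

170.12 TSS


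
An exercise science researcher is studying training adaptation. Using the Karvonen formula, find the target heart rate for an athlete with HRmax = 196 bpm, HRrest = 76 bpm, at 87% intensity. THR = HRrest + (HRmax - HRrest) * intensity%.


HRR = 196 - 76 = 120
THR = 76 + 120 * 0.87
= 76 + 104.4
= 180.4 bpm

180.4 bpm


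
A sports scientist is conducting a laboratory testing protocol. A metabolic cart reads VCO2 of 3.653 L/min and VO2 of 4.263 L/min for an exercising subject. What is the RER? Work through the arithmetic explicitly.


RER = VCO2 / VO2 = 3.653 / 4.263 = 0.8569

0.8569


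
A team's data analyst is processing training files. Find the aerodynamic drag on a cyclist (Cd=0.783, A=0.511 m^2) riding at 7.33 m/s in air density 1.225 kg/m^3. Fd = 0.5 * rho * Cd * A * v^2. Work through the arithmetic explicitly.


Fd = 0.5 * 1.225 * 0.783 * 0.511 * 7.33^2
= 0.5 * 1.225 * 0.783 * 0.511 * 53.7289
= 13.167 N

13.167 N


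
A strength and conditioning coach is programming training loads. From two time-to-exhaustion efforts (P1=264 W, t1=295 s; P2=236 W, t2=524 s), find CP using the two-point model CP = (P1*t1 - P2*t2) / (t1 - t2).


Work in trial 1 = 77880 J
Work in trial 2 = 123664 J
Delta work = -45784 J
Delta time = -229 s
CP = -45784 / -229 = 199.93 W

199.93 W


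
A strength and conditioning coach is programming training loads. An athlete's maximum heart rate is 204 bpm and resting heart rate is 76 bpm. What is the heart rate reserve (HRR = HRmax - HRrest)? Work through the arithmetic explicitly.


HRR = HRmax - HRrest
= 204 - 76
= 128 bpm

128 bpm


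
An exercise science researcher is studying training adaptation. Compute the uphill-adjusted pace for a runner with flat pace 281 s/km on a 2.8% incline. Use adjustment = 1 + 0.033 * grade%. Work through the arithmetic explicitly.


Adjustment factor = 1 + 0.033 * 2.8 = 1.0924
Grade-adjusted pace = 281 * 1.0924 = 306.96 s/km

306.96 s/km


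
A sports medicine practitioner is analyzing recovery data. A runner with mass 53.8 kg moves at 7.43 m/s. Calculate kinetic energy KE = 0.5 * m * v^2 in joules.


v^2 = 7.43^2 = 55.2049
KE = 0.5 * 53.8 * 55.2049
= 1485.01 J

1485.01 J


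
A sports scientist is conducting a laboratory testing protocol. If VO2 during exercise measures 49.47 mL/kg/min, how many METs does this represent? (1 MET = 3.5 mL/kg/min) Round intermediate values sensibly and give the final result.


METs = VO2 / 3.5 = 49.47 / 3.5 = 14.13

14.13 METs


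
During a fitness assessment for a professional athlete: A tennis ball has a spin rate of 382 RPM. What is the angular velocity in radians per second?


Convert RPM to rad/s: multiply by 2*pi and divide by 60
omega = 382 * 2 * pi / 60
= 40.003 rad/s

40.003 rad/s


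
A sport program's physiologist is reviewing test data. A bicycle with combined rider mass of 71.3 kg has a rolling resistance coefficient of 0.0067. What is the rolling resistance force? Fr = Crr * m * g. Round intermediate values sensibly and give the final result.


Fr = 0.0067 * 71.3 * 9.81
= 0.47771 * 9.81
= 4.686 N

4.686 N


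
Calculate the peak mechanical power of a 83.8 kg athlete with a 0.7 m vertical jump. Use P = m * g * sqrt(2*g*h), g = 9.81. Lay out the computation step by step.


First, sqrt(2gh) = sqrt(2 * 9.81 * 0.7)
= sqrt(13.734) = 3.705941 m/s
Power = 83.8 * 9.81 * 3.705941 = 3046.57 W

3046.57 W


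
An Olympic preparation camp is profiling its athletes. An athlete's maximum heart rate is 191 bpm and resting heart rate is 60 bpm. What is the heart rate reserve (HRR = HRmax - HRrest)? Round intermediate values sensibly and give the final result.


HRR = HRmax - HRrest
= 191 - 60
= 131 bpm

131 bpm


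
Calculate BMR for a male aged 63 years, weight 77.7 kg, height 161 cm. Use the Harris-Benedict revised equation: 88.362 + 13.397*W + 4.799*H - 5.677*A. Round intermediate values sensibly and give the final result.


Substituting values:
W term = 13.397 * 77.7 = 1040.9469
H term = 4.799 * 161 = 772.639
A term = 5.677 * 63 = 357.651
BMR = 1544.3 kcal/day

1544.3 kcal/day


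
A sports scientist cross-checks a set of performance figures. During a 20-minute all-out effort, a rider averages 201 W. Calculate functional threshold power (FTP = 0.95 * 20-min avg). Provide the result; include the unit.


FTP = 0.95 * 201
= 190.95 W

190.95 W


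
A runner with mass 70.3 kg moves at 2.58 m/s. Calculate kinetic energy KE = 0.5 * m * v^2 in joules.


v^2 = 2.58^2 = 6.6564
KE = 0.5 * 70.3 * 6.6564
= 233.97 J

233.97 J


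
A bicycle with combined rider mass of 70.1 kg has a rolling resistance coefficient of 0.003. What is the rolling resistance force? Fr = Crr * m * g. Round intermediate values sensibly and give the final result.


Fr = 0.003 * 70.1 * 9.81
= 0.2103 * 9.81
= 2.063 N

2.063 N


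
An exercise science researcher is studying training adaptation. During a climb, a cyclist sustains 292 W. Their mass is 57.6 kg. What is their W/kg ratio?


Power-to-weight = 292 W / 57.6 kg
= 5.069 W/kg

5.069 W/kg


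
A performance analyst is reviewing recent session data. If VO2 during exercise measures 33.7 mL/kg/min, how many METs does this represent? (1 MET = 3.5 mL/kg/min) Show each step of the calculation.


METs = VO2 / 3.5 = 33.7 / 3.5 = 9.63

9.63 METs


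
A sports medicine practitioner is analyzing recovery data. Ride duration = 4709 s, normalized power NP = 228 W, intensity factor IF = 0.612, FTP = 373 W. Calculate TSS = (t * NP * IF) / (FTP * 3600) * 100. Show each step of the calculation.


Numerator = 4709 * 228 * 0.612 = 657075.024
Denominator = 373 * 3600 = 1342800
TSS = 657075.024 / 1342800 * 100
= 48.93

48.93 TSS


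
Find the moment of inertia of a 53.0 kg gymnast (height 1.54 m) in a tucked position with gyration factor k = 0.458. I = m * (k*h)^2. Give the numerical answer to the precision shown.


Radius of gyration = 0.458 * 1.54 = 0.70532 m
I = 53.0 * 0.70532^2
= 53.0 * 0.497476
= 26.366 kg*m^2

26.366 kg*m^2


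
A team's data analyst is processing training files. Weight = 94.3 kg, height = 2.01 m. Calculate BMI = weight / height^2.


height^2 = 2.01^2 = 4.0401
BMI = 94.3 / 4.0401 = 23.34 kg/m^2

23.34 kg/m^2


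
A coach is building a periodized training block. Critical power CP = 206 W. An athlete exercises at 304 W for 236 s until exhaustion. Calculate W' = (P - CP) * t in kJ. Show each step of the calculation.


P - CP = 304 - 206 = 98 W
W' = 98 * 236 = 23128 J
= 23128 / 1000 = 23.128 kJ

23.128 kJ


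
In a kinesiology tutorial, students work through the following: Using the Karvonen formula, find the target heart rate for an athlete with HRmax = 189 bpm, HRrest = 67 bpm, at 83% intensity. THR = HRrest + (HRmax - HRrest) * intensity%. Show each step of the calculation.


HRR = 189 - 67 = 122
THR = 67 + 122 * 0.83
= 67 + 101.26
= 168.26 bpm

168.26 bpm


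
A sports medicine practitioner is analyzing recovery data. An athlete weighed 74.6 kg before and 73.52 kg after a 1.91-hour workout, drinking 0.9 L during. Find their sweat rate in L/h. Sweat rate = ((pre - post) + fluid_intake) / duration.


Body mass change = 1.08 kg
Total sweat loss = 1.08 + 0.9 = 1.98 L
Rate = 1.98 / 1.91 = 1.037 L/h

1.037 L/h


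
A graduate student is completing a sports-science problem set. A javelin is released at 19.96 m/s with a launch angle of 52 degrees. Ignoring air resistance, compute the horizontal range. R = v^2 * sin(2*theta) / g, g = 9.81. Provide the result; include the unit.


Launch speed squared = 398.4016
sin(2 * 52 deg) = 0.970296
Range = 398.4016 * 0.970296 / 9.81
= 39.405 m

39.405 m


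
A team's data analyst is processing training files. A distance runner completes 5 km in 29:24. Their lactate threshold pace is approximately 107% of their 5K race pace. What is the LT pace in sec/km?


Convert to seconds: 29 min 24 s = 1764 s
Pace per km = 1764 / 5 = 352.8 s/km
LT pace = 352.8 * 1.07 = 377.5 s/km

377.5 s/km


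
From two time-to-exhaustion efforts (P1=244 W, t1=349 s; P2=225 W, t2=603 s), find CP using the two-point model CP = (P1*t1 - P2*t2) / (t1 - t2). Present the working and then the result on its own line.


Work in trial 1 = 85156 J
Work in trial 2 = 135675 J
Delta work = -50519 J
Delta time = -254 s
CP = -50519 / -254 = 198.89 W

198.89 W


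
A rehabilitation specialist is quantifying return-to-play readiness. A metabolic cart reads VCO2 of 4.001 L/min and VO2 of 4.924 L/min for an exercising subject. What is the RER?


RER = VCO2 / VO2 = 4.001 / 4.924 = 0.8126

0.8126


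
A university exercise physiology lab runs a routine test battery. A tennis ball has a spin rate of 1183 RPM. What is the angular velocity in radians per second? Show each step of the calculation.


Convert RPM to rad/s: multiply by 2*pi and divide by 60
omega = 1183 * 2 * pi / 60
= 123.883 rad/s

123.883 rad/s


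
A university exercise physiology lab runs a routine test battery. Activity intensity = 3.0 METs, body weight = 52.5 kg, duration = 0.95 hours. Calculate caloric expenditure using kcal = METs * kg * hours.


kcal = 3.0 * 52.5 * 0.95
= 157.5 * 0.95
= 149.63 kcal

149.63 kcal


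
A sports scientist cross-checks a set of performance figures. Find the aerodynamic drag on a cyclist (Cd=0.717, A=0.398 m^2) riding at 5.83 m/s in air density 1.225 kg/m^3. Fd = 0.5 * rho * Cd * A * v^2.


Fd = 0.5 * 1.225 * 0.717 * 0.398 * 5.83^2
= 0.5 * 1.225 * 0.717 * 0.398 * 33.9889
= 5.941 N

5.941 N


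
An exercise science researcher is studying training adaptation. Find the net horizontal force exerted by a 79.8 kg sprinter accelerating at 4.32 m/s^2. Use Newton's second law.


Newton's second law: F = m * a
F = 79.8 * 4.32 = 344.74 N

344.74 N


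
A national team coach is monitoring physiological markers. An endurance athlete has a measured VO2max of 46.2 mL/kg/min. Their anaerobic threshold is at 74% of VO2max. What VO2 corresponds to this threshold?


Anaerobic threshold VO2 = VO2max * 74%
= 46.2 * 0.74
= 34.19 mL/kg/min

34.19 mL/kg/min


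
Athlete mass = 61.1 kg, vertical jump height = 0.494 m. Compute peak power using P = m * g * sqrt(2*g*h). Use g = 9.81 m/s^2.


sqrt(2 * 9.81 * 0.494) = sqrt(9.69228) = 3.113243 m/s
P = 61.1 * 9.81 * 3.113243
= 1866.05 W

1866.05 W


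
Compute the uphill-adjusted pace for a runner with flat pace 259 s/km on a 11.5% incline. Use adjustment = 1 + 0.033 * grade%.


Adjustment factor = 1 + 0.033 * 11.5 = 1.3795
Grade-adjusted pace = 259 * 1.3795 = 357.29 s/km

357.29 s/km


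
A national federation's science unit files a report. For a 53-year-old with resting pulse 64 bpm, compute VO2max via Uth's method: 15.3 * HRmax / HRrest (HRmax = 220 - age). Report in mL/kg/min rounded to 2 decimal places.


Step 1: HRmax = 220 - 53 = 167 bpm
Step 2: Ratio = 167 / 64 = 2.6094
Step 3: VO2max = 15.3 * 2.6094 = 39.92 mL/kg/min

39.92 mL/kg/min


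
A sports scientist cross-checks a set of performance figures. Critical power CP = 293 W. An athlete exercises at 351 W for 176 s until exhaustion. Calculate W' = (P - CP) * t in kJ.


P - CP = 351 - 293 = 58 W
W' = 58 * 176 = 10208 J
= 10208 / 1000 = 10.208 kJ

10.208 kJ


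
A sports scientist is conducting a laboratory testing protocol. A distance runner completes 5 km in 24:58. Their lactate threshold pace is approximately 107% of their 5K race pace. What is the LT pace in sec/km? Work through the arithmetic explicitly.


Convert to seconds: 24 min 58 s = 1498 s
Pace per km = 1498 / 5 = 299.6 s/km
LT pace = 299.6 * 1.07 = 320.57 s/km

320.57 s/km


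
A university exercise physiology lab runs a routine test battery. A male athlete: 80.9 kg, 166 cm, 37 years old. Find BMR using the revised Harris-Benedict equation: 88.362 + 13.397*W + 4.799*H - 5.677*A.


Intercept = 88.362
Weight contribution = 13.397 * 80.9 = 1083.8173
Height contribution = 4.799 * 166 = 796.634
Age contribution = 5.677 * 37 = 210.049
BMR = 88.362 + 1083.8173 + 796.634 - 210.049
= 1758.76 kcal/day

1758.76 kcal/day


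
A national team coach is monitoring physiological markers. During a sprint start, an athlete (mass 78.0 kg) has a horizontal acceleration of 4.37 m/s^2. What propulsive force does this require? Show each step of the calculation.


Propulsive force = mass * acceleration
= 78.0 kg * 4.37 m/s^2
= 340.86 N

340.86 N


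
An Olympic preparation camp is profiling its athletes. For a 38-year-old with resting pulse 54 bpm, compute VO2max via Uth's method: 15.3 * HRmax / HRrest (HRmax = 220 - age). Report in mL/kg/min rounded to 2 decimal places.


Step 1: HRmax = 220 - 38 = 182 bpm
Step 2: Ratio = 182 / 54 = 3.3704
Step 3: VO2max = 15.3 * 3.3704 = 51.57 mL/kg/min

51.57 mL/kg/min


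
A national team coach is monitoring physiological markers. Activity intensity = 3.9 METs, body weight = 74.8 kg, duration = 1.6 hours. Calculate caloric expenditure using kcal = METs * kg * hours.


kcal = 3.9 * 74.8 * 1.6
= 291.72 * 1.6
= 466.75 kcal

466.75 kcal


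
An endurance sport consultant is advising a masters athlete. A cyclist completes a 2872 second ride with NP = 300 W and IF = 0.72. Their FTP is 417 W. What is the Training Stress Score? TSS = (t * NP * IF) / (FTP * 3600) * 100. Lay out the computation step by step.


t * NP * IF = 2872 * 300 * 0.72 = 620352.0
FTP * 3600 = 1501200
TSS = (620352.0 / 1501200) * 100 = 41.32

41.32 TSS


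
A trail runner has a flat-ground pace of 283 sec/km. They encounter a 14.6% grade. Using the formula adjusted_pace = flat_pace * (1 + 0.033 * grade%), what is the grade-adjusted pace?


Grade factor = 1 + 0.033 * 14.6 = 1.4818
Adjusted = 283 * 1.4818 = 419.35 sec/km

419.35 s/km


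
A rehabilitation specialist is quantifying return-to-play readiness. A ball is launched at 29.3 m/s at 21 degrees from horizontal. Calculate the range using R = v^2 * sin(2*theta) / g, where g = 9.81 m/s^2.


sin(2 * 21) = sin(42) = 0.669131
v^2 = 29.3^2 = 858.49
R = 858.49 * 0.669131 / 9.81
= 58.557 m

58.557 m


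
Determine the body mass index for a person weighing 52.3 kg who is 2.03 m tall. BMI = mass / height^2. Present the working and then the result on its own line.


BMI = mass / height^2
= 52.3 / 2.03^2
= 52.3 / 4.1209
= 12.69 kg/m^2

12.69 kg/m^2


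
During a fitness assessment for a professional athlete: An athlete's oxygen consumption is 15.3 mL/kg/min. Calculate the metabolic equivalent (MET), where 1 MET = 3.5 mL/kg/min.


MET = VO2 / 3.5
= 15.3 / 3.5
= 4.37 METs

4.37 METs


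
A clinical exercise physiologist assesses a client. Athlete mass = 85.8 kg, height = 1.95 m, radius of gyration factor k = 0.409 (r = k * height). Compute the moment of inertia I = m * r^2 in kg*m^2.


r = k * height = 0.409 * 1.95 = 0.79755 m
r^2 = 0.79755^2 = 0.636086
I = 85.8 * 0.636086 = 54.576 kg*m^2

54.576 kg*m^2


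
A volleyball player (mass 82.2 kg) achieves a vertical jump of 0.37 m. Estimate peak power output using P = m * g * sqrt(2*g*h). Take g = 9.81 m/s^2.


2 * g * h = 2 * 9.81 * 0.37 = 7.2594
sqrt(7.2594) = 2.694327 m/s
P = 82.2 * 9.81 * 2.694327 = 2172.66 W

2172.66 W


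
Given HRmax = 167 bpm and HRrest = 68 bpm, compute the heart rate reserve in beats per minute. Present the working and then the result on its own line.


Heart rate reserve = maximum HR minus resting HR
HRR = 167 - 68 = 99 bpm

99 bpm


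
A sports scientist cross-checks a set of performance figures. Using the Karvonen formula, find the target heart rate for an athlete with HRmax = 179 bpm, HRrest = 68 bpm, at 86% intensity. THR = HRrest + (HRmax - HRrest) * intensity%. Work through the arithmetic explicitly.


HRR = 179 - 68 = 111
THR = 68 + 111 * 0.86
= 68 + 95.46
= 163.46 bpm

163.46 bpm


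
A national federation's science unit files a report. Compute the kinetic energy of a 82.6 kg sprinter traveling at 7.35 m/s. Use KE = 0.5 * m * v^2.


Velocity squared = 54.0225
KE = 0.5 * 82.6 * 54.0225 = 2231.13 J

2231.13 J


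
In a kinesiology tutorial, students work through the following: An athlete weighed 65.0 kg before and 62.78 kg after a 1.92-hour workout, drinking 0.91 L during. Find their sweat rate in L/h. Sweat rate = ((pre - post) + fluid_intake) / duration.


Body mass change = 2.22 kg
Total sweat loss = 2.22 + 0.91 = 3.13 L
Rate = 3.13 / 1.92 = 1.63 L/h

1.63 L/h


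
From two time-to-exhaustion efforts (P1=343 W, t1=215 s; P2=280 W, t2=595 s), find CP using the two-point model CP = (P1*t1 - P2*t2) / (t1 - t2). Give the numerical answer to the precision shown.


Work in trial 1 = 73745 J
Work in trial 2 = 166600 J
Delta work = -92855 J
Delta time = -380 s
CP = -92855 / -380 = 244.36 W

244.36 W


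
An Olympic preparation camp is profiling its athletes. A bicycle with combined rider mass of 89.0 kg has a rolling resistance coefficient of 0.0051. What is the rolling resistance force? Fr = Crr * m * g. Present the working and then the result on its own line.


Fr = 0.0051 * 89.0 * 9.81
= 0.4539 * 9.81
= 4.453 N

4.453 N


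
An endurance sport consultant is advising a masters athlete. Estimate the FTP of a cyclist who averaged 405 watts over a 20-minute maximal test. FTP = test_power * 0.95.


FTP = 405 * 0.95 = 384.75 W

384.75 W


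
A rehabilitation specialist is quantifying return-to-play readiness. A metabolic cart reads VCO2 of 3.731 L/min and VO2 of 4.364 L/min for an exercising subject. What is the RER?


RER = VCO2 / VO2 = 3.731 / 4.364 = 0.8549

0.8549


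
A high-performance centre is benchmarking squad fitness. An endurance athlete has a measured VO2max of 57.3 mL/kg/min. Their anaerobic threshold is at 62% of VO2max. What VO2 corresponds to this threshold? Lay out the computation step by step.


Anaerobic threshold VO2 = VO2max * 62%
= 57.3 * 0.62
= 35.53 mL/kg/min

35.53 mL/kg/min


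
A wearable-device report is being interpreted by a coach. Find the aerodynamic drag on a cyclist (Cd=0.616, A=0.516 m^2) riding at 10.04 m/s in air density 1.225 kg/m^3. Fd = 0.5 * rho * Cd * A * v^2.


Fd = 0.5 * 1.225 * 0.616 * 0.516 * 10.04^2
= 0.5 * 1.225 * 0.616 * 0.516 * 100.8016
= 19.625 N

19.625 N


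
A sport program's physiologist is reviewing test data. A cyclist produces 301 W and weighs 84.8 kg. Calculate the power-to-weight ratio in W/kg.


P/W = power / mass
= 301 / 84.8
= 3.55 W/kg

3.55 W/kg


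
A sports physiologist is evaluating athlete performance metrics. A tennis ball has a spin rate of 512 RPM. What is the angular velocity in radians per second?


Convert RPM to rad/s: multiply by 2*pi and divide by 60
omega = 512 * 2 * pi / 60
= 53.617 rad/s

53.617 rad/s


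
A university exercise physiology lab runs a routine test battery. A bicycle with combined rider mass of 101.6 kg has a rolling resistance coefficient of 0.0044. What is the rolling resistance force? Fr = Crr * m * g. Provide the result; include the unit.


Fr = 0.0044 * 101.6 * 9.81
= 0.44704 * 9.81
= 4.385 N

4.385 N


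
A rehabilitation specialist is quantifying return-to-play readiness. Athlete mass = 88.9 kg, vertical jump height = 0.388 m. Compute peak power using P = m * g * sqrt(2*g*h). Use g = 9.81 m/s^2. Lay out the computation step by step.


sqrt(2 * 9.81 * 0.388) = sqrt(7.61256) = 2.759087 m/s
P = 88.9 * 9.81 * 2.759087
= 2406.22 W

2406.22 W


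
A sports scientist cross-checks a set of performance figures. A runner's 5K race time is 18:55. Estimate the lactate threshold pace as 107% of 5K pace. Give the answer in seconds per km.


Total race time = 18*60 + 55 = 1135 seconds
5K pace = 1135 / 5 = 227.0 sec/km
LT pace = 227.0 * 1.07 = 242.89 sec/km

242.89 s/km


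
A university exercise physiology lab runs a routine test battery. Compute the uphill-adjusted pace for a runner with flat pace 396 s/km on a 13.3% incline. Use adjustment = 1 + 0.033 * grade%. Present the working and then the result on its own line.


Adjustment factor = 1 + 0.033 * 13.3 = 1.4389
Grade-adjusted pace = 396 * 1.4389 = 569.8 s/km

569.8 s/km


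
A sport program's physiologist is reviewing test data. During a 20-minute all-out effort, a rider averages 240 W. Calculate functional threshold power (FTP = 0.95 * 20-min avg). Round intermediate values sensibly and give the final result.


FTP = 0.95 * 240
= 228.0 W

228.0 W


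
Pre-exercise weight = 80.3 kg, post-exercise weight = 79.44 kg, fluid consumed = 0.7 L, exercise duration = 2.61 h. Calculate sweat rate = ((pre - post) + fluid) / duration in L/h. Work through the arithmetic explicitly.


Weight loss = 80.3 - 79.44 = 0.86 kg (approx L)
Total sweat = 0.86 + 0.7 = 1.56 L
Sweat rate = 1.56 / 2.61 = 0.598 L/h

0.598 L/h


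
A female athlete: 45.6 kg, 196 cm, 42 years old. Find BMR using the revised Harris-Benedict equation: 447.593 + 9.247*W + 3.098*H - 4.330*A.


Intercept = 447.593
Weight contribution = 9.247 * 45.6 = 421.6632
Height contribution = 3.098 * 196 = 607.208
Age contribution = 4.33 * 42 = 181.86
BMR = 447.593 + 421.6632 + 607.208 - 181.86
= 1294.6 kcal/day

1294.6 kcal/day


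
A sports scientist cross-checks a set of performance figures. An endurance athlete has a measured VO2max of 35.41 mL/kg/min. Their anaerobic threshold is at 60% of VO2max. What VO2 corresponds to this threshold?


Anaerobic threshold VO2 = VO2max * 60%
= 35.41 * 0.6
= 21.25 mL/kg/min

21.25 mL/kg/min


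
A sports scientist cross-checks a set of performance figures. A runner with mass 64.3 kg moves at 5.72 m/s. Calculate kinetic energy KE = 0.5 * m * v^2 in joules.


v^2 = 5.72^2 = 32.7184
KE = 0.5 * 64.3 * 32.7184
= 1051.9 J

1051.9 J


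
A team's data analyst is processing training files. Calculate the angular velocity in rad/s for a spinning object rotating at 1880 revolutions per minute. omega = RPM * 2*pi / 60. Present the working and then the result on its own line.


omega = RPM * 2*pi / 60
= 1880 * 6.28318531 / 60
= 196.873 rad/s

196.873 rad/s


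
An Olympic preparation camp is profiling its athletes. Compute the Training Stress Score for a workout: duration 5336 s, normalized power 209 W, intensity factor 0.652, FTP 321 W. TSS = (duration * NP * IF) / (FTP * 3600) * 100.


Product = 5336 * 209 * 0.652 = 727126.048
Base = 321 * 3600 = 1155600
TSS = 727126.048 / 1155600 * 100 = 62.92

62.92 TSS


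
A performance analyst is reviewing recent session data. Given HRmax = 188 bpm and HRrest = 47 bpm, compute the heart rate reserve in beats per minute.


Heart rate reserve = maximum HR minus resting HR
HRR = 188 - 47 = 141 bpm

141 bpm


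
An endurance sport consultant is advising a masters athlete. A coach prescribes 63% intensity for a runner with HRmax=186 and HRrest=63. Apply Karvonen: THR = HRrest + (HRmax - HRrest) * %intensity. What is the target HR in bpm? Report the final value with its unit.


Heart rate reserve = 186 - 63 = 123
Intensity fraction = 63 / 100 = 0.63
THR = 63 + 123 * 0.63 = 140.49 bpm

140.49 bpm


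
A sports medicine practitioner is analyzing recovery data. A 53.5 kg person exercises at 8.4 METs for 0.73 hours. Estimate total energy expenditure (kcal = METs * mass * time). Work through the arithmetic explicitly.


Energy = METs * mass(kg) * time(h)
= 8.4 * 53.5 * 0.73
= 328.06 kcal

328.06 kcal


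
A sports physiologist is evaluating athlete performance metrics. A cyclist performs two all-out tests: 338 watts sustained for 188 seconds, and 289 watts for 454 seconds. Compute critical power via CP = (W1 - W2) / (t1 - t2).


W1 = P1 * t1 = 338 * 188 = 63544 J
W2 = P2 * t2 = 289 * 454 = 131206 J
CP = (63544 - 131206) / (188 - 454)
= 254.37 W

254.37 W


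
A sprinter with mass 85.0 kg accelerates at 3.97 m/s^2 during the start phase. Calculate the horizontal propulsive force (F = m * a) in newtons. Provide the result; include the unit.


F = m * a
= 85.0 * 3.97
= 337.45 N

337.45 N


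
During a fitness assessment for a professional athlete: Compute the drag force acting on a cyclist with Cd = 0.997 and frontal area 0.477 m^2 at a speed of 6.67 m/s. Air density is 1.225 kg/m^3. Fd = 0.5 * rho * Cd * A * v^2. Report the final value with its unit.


Step 1: v^2 = 44.4889
Step 2: Fd = 0.5 * 1.225 * 0.997 * 0.477 * 44.4889
= 12.959 N

12.959 N


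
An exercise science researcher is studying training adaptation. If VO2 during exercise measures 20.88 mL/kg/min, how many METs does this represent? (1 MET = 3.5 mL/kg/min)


METs = VO2 / 3.5 = 20.88 / 3.5 = 5.97

5.97 METs


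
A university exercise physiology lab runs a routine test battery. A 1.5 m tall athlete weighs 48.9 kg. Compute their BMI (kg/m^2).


height^2 = 2.25 m^2
BMI = 48.9 / 2.25 = 21.73 kg/m^2

21.73 kg/m^2


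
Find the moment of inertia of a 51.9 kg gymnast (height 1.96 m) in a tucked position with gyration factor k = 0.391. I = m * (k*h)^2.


Radius of gyration = 0.391 * 1.96 = 0.76636 m
I = 51.9 * 0.76636^2
= 51.9 * 0.587308
= 30.481 kg*m^2

30.481 kg*m^2


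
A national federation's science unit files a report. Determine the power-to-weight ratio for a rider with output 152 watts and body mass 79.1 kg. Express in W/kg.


P/W = 152 / 79.1 = 1.922 W/kg

1.922 W/kg


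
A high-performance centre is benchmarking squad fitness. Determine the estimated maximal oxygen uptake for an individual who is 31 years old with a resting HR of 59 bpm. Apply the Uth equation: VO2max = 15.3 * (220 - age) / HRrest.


HRmax = 220 - 31 = 189
VO2max = 15.3 * (189 / 59)
= 15.3 * 3.2034
= 49.01 mL/kg/min

49.01 mL/kg/min


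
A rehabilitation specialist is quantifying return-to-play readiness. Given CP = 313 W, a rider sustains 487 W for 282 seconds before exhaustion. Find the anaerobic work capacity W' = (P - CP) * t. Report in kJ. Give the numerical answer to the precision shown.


Excess power = 487 - 313 = 174 W
Work above CP = 174 * 282 = 49068 J
W' = 49.068 kJ

49.068 kJ


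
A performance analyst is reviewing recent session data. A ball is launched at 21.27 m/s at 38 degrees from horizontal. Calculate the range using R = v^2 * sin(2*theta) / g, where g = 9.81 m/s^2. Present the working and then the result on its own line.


sin(2 * 38) = sin(76) = 0.970296
v^2 = 21.27^2 = 452.4129
R = 452.4129 * 0.970296 / 9.81
= 44.748 m

44.748 m


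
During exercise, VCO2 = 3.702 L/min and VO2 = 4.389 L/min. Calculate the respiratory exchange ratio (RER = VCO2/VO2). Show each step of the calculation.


RER = VCO2 / VO2
= 3.702 / 4.389
= 0.8435

0.8435


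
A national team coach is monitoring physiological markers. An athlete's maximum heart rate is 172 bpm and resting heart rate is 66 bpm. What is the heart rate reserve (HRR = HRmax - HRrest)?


HRR = HRmax - HRrest
= 172 - 66
= 106 bpm

106 bpm


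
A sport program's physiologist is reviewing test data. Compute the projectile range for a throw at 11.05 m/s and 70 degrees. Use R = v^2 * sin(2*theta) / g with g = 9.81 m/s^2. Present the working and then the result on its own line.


Two times the angle = 140 degrees
sin(140) = 0.642788
R = 122.1025 * 0.642788 / 9.81 = 8.001 m

8.001 m


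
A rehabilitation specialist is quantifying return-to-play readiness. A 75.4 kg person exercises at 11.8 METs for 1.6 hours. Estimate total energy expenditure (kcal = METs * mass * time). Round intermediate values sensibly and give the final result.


Energy = METs * mass(kg) * time(h)
= 11.8 * 75.4 * 1.6
= 1423.55 kcal

1423.55 kcal


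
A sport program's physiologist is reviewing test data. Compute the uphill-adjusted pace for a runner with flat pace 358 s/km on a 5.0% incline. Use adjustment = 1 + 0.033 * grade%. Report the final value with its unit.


Adjustment factor = 1 + 0.033 * 5.0 = 1.165
Grade-adjusted pace = 358 * 1.165 = 417.07 s/km

417.07 s/km


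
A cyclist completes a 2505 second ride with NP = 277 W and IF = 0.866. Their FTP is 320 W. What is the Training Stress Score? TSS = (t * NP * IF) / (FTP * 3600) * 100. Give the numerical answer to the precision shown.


t * NP * IF = 2505 * 277 * 0.866 = 600904.41
FTP * 3600 = 1152000
TSS = (600904.41 / 1152000) * 100 = 52.16

52.16 TSS


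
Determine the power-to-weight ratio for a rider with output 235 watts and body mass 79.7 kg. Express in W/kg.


P/W = 235 / 79.7 = 2.949 W/kg

2.949 W/kg


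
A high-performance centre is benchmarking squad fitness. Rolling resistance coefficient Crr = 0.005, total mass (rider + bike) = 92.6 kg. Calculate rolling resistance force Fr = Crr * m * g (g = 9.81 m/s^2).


Fr = Crr * m * g
= 0.005 * 92.6 * 9.81
= 4.542 N

4.542 N


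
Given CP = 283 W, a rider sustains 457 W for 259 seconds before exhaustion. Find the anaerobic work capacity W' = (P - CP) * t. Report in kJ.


Excess power = 457 - 283 = 174 W
Work above CP = 174 * 259 = 45066 J
W' = 45.066 kJ

45.066 kJ


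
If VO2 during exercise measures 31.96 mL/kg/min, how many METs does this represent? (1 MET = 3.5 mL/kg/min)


METs = VO2 / 3.5 = 31.96 / 3.5 = 9.13

9.13 METs


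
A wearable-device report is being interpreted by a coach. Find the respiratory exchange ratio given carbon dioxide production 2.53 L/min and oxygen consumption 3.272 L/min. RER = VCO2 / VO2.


VCO2 = 2.53 L/min
VO2 = 3.272 L/min
RER = 2.53 / 3.272 = 0.7732

0.7732


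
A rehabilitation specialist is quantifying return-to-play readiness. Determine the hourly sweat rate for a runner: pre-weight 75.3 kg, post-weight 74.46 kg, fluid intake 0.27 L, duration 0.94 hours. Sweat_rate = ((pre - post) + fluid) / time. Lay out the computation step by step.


Mass lost = 75.3 - 74.46 = 0.84 kg
Add fluid consumed: 0.84 + 0.27 = 1.11 L total sweat
Sweat rate = 1.11 / 0.94 = 1.181 L/h

1.181 L/h


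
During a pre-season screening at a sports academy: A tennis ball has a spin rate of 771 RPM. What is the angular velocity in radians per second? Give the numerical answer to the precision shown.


Convert RPM to rad/s: multiply by 2*pi and divide by 60
omega = 771 * 2 * pi / 60
= 80.739 rad/s

80.739 rad/s


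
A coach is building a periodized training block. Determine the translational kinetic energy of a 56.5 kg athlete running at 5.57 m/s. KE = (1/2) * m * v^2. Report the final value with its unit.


KE = 0.5 * m * v^2
= 0.5 * 56.5 * 5.57^2
= 0.5 * 56.5 * 31.0249
= 876.45 J

876.45 J


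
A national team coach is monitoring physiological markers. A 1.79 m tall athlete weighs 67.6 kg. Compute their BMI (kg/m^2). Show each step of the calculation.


height^2 = 3.2041 m^2
BMI = 67.6 / 3.2041 = 21.1 kg/m^2

21.1 kg/m^2


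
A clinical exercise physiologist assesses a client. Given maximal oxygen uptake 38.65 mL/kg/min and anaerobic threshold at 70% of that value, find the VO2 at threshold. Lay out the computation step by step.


Percentage as decimal = 0.7
VO2 at AT = 38.65 * 0.7 = 27.06 mL/kg/min

27.06 mL/kg/min


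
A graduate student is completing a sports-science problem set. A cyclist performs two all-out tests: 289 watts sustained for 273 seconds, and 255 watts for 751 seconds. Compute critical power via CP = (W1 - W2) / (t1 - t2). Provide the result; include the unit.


W1 = P1 * t1 = 289 * 273 = 78897 J
W2 = P2 * t2 = 255 * 751 = 191505 J
CP = (78897 - 191505) / (273 - 751)
= 235.58 W

235.58 W


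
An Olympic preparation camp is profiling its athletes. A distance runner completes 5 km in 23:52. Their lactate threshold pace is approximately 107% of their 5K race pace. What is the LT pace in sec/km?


Convert to seconds: 23 min 52 s = 1432 s
Pace per km = 1432 / 5 = 286.4 s/km
LT pace = 286.4 * 1.07 = 306.45 s/km

306.45 s/km


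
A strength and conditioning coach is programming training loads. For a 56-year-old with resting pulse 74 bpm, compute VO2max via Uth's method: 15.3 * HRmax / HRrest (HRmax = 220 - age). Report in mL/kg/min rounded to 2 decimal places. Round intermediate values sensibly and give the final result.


Step 1: HRmax = 220 - 56 = 164 bpm
Step 2: Ratio = 164 / 74 = 2.2162
Step 3: VO2max = 15.3 * 2.2162 = 33.91 mL/kg/min

33.91 mL/kg/min


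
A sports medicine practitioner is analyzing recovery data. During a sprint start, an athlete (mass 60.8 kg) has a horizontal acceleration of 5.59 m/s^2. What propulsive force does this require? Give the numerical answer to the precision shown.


Propulsive force = mass * acceleration
= 60.8 kg * 5.59 m/s^2
= 339.87 N

339.87 N


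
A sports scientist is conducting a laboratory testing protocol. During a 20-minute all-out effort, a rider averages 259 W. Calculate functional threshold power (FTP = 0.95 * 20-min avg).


FTP = 0.95 * 259
= 246.05 W

246.05 W


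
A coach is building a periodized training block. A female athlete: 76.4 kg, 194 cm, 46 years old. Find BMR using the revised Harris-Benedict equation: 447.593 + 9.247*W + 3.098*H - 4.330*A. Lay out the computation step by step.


Intercept = 447.593
Weight contribution = 9.247 * 76.4 = 706.4708
Height contribution = 3.098 * 194 = 601.012
Age contribution = 4.33 * 46 = 199.18
BMR = 447.593 + 706.4708 + 601.012 - 199.18
= 1555.9 kcal/day

1555.9 kcal/day


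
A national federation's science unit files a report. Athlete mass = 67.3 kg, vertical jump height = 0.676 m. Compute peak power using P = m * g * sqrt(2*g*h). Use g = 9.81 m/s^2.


sqrt(2 * 9.81 * 0.676) = sqrt(13.26312) = 3.641857 m/s
P = 67.3 * 9.81 * 3.641857
= 2404.4 W

2404.4 W


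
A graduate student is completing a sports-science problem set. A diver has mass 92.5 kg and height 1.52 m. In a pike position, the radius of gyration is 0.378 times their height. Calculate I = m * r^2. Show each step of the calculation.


r = 0.378 * 1.52 = 0.57456 m
I = m * r^2 = 92.5 * 0.330119 = 30.536 kg*m^2

30.536 kg*m^2


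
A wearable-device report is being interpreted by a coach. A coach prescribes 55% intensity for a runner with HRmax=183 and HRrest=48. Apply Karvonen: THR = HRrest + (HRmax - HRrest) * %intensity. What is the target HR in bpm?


Heart rate reserve = 183 - 48 = 135
Intensity fraction = 55 / 100 = 0.55
THR = 48 + 135 * 0.55 = 122.25 bpm

122.25 bpm


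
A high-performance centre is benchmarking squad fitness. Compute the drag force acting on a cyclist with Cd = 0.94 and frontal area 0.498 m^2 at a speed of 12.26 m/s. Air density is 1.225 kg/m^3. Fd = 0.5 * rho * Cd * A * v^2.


Step 1: v^2 = 150.3076
Step 2: Fd = 0.5 * 1.225 * 0.94 * 0.498 * 150.3076
= 43.097 N

43.097 N


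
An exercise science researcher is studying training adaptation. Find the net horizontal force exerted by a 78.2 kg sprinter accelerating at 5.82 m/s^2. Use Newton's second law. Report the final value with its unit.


Newton's second law: F = m * a
F = 78.2 * 5.82 = 455.12 N

455.12 N


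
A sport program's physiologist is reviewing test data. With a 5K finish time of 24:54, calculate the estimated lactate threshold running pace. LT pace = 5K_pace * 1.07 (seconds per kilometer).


Race duration = 1494 s for 5 km
Average pace = 1494 / 5 = 298.8 s/km
LT pace = 298.8 * 1.07
= 319.72 s/km

319.72 s/km


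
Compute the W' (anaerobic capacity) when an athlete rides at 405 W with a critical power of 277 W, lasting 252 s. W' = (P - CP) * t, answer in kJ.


Above-CP power = 128 W
Duration = 252 s
W' = 128 * 252 = 32256 J
Convert: 32256 / 1000 = 32.256 kJ

32.256 kJ


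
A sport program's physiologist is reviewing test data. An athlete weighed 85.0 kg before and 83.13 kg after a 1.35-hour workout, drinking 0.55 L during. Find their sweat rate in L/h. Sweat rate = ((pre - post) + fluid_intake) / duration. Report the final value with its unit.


Body mass change = 1.87 kg
Total sweat loss = 1.87 + 0.55 = 2.42 L
Rate = 2.42 / 1.35 = 1.793 L/h

1.793 L/h


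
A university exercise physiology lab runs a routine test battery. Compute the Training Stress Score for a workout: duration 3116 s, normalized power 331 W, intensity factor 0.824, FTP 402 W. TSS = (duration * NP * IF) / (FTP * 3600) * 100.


Product = 3116 * 331 * 0.824 = 849870.304
Base = 402 * 3600 = 1447200
TSS = 849870.304 / 1447200 * 100 = 58.73

58.73 TSS


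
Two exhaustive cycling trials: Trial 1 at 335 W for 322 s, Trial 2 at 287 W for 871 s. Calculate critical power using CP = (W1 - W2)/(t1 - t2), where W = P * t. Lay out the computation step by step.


W1 = 335 * 322 = 107870 J
W2 = 287 * 871 = 249977 J
CP = (107870 - 249977) / (322 - 871)
= -142107 / -549
= 258.85 W

258.85 W
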